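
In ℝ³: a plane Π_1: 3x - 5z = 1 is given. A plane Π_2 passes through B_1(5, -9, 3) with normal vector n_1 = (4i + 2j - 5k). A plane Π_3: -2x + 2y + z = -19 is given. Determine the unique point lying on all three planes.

Π_2: n_1·r = n_1·B_1 gives 4x + 2y - 5z = -13.
Solving the 3×3 linear system 3x - 5z = 1, 4x + 2y - 5z = -13, -2x + 2y + z = -19 (e.g. by elimination or Cramer's rule, determinant = -24) gives (2, -8, 1).

(2, -8, 1)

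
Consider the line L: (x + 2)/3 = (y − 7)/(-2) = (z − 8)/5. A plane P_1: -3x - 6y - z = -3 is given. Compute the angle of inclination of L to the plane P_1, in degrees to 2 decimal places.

L has direction (3, -2, 5) through (-2, 7, 8).
sin θ = |n·v| / (|n||v|) = |-2| / (√46 · √38) = 0.04784.
θ ≈ 2.74°.

2.74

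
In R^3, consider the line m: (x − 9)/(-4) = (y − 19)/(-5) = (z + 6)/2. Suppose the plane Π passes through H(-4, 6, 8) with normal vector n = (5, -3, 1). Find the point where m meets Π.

(-7, -1, 2)

m has direction (-4, -5, 2) through (9, 19, -6).
Π: n·r = n·H gives 5x - 3y + z = -30.
Substitute r = (9, 19, -6) + t(-4, -5, 2) into the plane: -18 + (-3)t = -30, so t = 4.
Intersection: (9, 19, -6) + 4·(-4, -5, 2) = (-7, -1, 2).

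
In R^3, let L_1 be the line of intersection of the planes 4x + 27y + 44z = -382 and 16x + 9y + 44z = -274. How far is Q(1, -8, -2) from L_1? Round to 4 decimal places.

Direction of L_1: (4, 27, 44) × (16, 9, 44) = (792, 528, -396).
A point on L_1: solving the two plane equations with x = 0 gives (0, -6, -5).
Taking (0, -6, -5) on L_1 with direction v = (792, 528, -396): w = Q − (0, -6, -5) = (1, -2, 3), and w × v = (-792, 2772, 2112).
Distance = |w × v| / |v| = √12771792 / √1062864 ≈ 3.4665.

3.4665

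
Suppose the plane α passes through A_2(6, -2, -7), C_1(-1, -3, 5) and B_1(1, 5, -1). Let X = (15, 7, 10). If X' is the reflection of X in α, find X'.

A_2C_1 = (-7, -1, 12), A_2B_1 = (-5, 7, 6); a normal to α is A_2C_1 × A_2B_1 = (-90, -18, -54).
Using A_2: α has equation -90x - 18y - 54z = -126.
λ = (n·X − d)/|n|² = (-2016 − (-126))/11340 = -1/6.
Reflection = X − 2λn = (15, 7, 10) − (-1/3)·(-90, -18, -54) = (-15, 1, -8).

(-15, 1, -8)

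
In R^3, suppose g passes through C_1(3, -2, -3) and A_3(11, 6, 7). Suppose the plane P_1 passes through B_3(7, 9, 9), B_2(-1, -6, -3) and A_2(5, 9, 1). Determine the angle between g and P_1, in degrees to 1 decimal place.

A direction vector for g is A_3 − C_1 = (8, 8, 10).
B_3B_2 = (-8, -15, -12), B_3A_2 = (-2, 0, -8); a normal to P_1 is B_3B_2 × B_3A_2 = (120, -40, -30).
Using B_3: P_1 has equation 120x - 40y - 30z = 210.
sin θ = |n·v| / (|n||v|) = |340| / (√16900 · √228) = 0.17321.
θ ≈ 10.0°.

10.0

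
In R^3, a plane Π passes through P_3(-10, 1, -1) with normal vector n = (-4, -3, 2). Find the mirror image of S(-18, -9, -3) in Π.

(-2, 3, -11)

Π: n·r = n·P_3 gives -4x - 3y + 2z = 35.
λ = (n·S − d)/|n|² = (93 − 35)/29 = 2.
Reflection = S − 2λn = (-18, -9, -3) − 4·(-4, -3, 2) = (-2, 3, -11).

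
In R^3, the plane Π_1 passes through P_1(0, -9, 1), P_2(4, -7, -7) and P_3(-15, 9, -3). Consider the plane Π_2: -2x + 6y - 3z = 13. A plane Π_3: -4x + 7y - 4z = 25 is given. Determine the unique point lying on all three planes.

P_1P_2 = (4, 2, -8), P_1P_3 = (-15, 18, -4); a normal to Π_1 is P_1P_2 × P_1P_3 = (136, 136, 102).
Using P_1: Π_1 has equation 136x + 136y + 102z = -1122.
Solving the 3×3 linear system 136x + 136y + 102z = -1122, -2x + 6y - 3z = 13, -4x + 7y - 4z = 25 (e.g. by elimination or Cramer's rule, determinant = 1156) gives (-5, -1, -3).

(-5, -1, -3)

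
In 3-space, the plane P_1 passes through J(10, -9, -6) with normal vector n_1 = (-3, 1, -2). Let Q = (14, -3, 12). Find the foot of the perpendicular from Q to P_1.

(5, 0, 6)

P_1: n_1·r = n_1·J gives -3x + y - 2z = -27.
Foot = Q − λn with λ = (n·Q − d)/|n|² = (-69 − (-27))/14 = -3.
Foot = (14, -3, 12) − (-3)·(-3, 1, -2) = (5, 0, 6).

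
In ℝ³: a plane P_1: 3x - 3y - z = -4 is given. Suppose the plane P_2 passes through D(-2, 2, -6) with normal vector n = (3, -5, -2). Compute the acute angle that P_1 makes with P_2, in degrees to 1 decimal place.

P_2: n·r = n·D gives 3x - 5y - 2z = -4.
cos θ = |n₁·n₂| / (|n₁||n₂|) = |26| / (√19 · √38).
θ = arccos(0.96762) ≈ 14.6°.

14.6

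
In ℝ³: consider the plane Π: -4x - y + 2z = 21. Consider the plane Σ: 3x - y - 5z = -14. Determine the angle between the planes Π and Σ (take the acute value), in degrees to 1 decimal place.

39.2

cos θ = |n₁·n₂| / (|n₁||n₂|) = |-21| / (√21 · √35).
θ = arccos(0.77460) ≈ 39.2°.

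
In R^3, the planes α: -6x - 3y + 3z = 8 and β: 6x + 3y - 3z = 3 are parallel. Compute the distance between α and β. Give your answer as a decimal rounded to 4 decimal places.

Rescale β by 1/(-1): -6x - 3y + 3z = -3. Then distance = |8 − (-3)| / √54 ≈ 1.4969.

1.4969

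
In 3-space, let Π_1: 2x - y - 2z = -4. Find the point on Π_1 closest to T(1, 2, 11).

Foot = T − λn with λ = (n·T − d)/|n|² = (-22 − (-4))/9 = -2.
Foot = (1, 2, 11) − (-2)·(2, -1, -2) = (5, 0, 7).

(5, 0, 7)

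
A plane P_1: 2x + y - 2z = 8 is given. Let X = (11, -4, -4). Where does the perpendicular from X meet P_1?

Foot = X − λn with λ = (n·X − d)/|n|² = (26 − 8)/9 = 2.
Foot = (11, -4, -4) − 2·(2, 1, -2) = (7, -6, 0).

(7, -6, 0)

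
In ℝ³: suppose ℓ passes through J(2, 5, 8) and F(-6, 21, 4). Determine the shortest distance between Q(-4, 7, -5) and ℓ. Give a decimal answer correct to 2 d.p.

A direction vector for ℓ is F − J = (-8, 16, -4).
Taking (2, 5, 8) on ℓ with direction v = (-8, 16, -4): w = Q − (2, 5, 8) = (-6, 2, -13), and w × v = (200, 80, -80).
Distance = |w × v| / |v| = √52800 / √336 ≈ 12.54.

12.54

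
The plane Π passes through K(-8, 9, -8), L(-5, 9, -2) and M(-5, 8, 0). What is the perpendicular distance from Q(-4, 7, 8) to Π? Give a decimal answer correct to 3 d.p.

1.333

KL = (3, 0, 6), KM = (3, -1, 8); a normal to Π is KL × KM = (6, -6, -3).
Using K: Π has equation 6x - 6y - 3z = -78.
n·Q − d = (6)·(-4) + (-6)·(7) + (-3)·(8) − (-78) = -12; |n| = √81.
Distance = |-12| / √81 = 12/√81 ≈ 1.333.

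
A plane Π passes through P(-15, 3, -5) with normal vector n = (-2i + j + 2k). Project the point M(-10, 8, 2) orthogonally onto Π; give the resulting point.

Π: n·r = n·P gives -2x + y + 2z = 23.
Foot = M − λn with λ = (n·M − d)/|n|² = (32 − 23)/9 = 1.
Foot = (-10, 8, 2) − 1·(-2, 1, 2) = (-8, 7, 0).

(-8, 7, 0)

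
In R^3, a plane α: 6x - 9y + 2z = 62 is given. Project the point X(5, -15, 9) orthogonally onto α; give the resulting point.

(-1, -6, 7)

Foot = X − λn with λ = (n·X − d)/|n|² = (183 − 62)/121 = 1.
Foot = (5, -15, 9) − 1·(6, -9, 2) = (-1, -6, 7).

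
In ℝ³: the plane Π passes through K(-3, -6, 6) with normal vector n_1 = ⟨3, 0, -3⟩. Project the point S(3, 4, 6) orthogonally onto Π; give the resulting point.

Π: n_1·r = n_1·K gives 3x - 3z = -27.
Foot = S − λn with λ = (n·S − d)/|n|² = (-9 − (-27))/18 = 1.
Foot = (3, 4, 6) − 1·(3, 0, -3) = (0, 4, 9).

(0, 4, 9)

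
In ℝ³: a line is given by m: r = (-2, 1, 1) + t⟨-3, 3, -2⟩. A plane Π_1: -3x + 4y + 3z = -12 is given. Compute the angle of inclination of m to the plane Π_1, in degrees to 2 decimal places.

33.26

sin θ = |n·v| / (|n||v|) = |15| / (√34 · √22) = 0.54845.
θ ≈ 33.26°.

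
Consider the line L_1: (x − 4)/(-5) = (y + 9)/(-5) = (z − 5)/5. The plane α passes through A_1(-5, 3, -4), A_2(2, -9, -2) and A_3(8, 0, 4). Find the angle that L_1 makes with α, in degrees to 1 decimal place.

L_1 has direction (-5, -5, 5) through (4, -9, 5).
A_1A_2 = (7, -12, 2), A_1A_3 = (13, -3, 8); a normal to α is A_1A_2 × A_1A_3 = (-90, -30, 135).
Using A_1: α has equation -90x - 30y + 135z = -180.
sin θ = |n·v| / (|n||v|) = |1275| / (√27225 · √75) = 0.89227.
θ ≈ 63.2°.

63.2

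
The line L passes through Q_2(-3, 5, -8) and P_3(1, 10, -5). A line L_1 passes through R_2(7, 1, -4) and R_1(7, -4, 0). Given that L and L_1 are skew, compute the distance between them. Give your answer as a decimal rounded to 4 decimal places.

A direction vector for L is P_3 − Q_2 = (4, 5, 3).
A direction vector for L_1 is R_1 − R_2 = (0, -5, 4).
Common perpendicular direction n = (4, 5, 3) × (0, -5, 4) = (35, -16, -20).
With w = (7, 1, -4) − (-3, 5, -8) = (10, -4, 4), w · n = 334.
Distance = |w · n| / |n| = |334| / √1881 ≈ 7.7011.

7.7011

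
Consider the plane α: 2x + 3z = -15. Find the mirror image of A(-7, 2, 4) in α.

(-11, 2, -2)

λ = (n·A − d)/|n|² = (-2 − (-15))/13 = 1.
Reflection = A − 2λn = (-7, 2, 4) − 2·(2, 0, 3) = (-11, 2, -2).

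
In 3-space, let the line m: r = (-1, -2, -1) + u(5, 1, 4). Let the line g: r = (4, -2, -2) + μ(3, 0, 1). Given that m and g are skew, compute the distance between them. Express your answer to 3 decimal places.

1.042

Common perpendicular direction n = (5, 1, 4) × (3, 0, 1) = (1, 7, -3).
With w = (4, -2, -2) − (-1, -2, -1) = (5, 0, -1), w · n = 8.
Distance = |w · n| / |n| = |8| / √59 ≈ 1.042.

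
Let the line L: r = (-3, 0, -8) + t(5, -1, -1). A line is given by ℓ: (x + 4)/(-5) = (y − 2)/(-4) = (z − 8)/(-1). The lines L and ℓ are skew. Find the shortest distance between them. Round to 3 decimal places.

13.915

ℓ has direction (-5, -4, -1) through (-4, 2, 8).
Common perpendicular direction n = (5, -1, -1) × (-5, -4, -1) = (-3, 10, -25).
With w = (-4, 2, 8) − (-3, 0, -8) = (-1, 2, 16), w · n = -377.
Distance = |w · n| / |n| = |-377| / √734 ≈ 13.915.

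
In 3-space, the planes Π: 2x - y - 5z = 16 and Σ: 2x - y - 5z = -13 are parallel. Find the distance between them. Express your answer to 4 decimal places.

5.2947

Same normal n = (2, -1, -5) with |n| = √30; distance = |16 − (-13)| / |n| = 29/√30 ≈ 5.2947.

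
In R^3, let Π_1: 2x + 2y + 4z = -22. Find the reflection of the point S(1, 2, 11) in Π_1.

λ = (n·S − d)/|n|² = (50 − (-22))/24 = 3.
Reflection = S − 2λn = (1, 2, 11) − 6·(2, 2, 4) = (-11, -10, -13).

(-11, -10, -13)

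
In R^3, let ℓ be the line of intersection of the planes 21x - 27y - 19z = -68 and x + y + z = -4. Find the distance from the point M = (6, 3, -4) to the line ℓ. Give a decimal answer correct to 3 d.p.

Direction of ℓ: (21, -27, -19) × (1, 1, 1) = (-8, -40, 48).
A point on ℓ: solving the two plane equations with x = -4 gives (-4, -2, 2).
Taking (-4, -2, 2) on ℓ with direction v = (-8, -40, 48): w = M − (-4, -2, 2) = (10, 5, -6), and w × v = (0, -432, -360).
Distance = |w × v| / |v| = √316224 / √3968 ≈ 8.927.

8.927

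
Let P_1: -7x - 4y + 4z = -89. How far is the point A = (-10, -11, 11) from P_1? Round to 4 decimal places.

n·A − d = (-7)·(-10) + (-4)·(-11) + (4)·(11) − (-89) = 247; |n| = √81.
Distance = |247| / √81 = 247/√81 ≈ 27.4444.

27.4444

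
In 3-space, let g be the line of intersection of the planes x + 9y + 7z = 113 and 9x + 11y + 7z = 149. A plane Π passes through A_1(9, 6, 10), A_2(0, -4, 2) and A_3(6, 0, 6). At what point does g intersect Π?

Direction of g: (1, 9, 7) × (9, 11, 7) = (-14, 56, -70).
A point on g: solving the two plane equations with x = 0 gives (0, 18, -7).
A_1A_2 = (-9, -10, -8), A_1A_3 = (-3, -6, -4); a normal to Π is A_1A_2 × A_1A_3 = (-8, -12, 24).
Using A_1: Π has equation -8x - 12y + 24z = 96.
Substitute r = (0, 18, -7) + t(-14, 56, -70) into the plane: -384 + (-2240)t = 96, so t = -3/14.
Intersection: (0, 18, -7) + (-3/14)·(-14, 56, -70) = (3, 6, 8).

(3, 6, 8)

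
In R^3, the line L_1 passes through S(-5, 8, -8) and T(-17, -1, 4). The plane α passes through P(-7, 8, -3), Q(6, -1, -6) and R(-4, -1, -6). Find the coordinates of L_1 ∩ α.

(-9, 5, -4)

A direction vector for L_1 is T − S = (-12, -9, 12).
PQ = (13, -9, -3), PR = (3, -9, -3); a normal to α is PQ × PR = (0, 30, -90).
Using P: α has equation 30y - 90z = 510.
Substitute r = (-5, 8, -8) + t(-12, -9, 12) into the plane: 960 + (-1350)t = 510, so t = 1/3.
Intersection: (-5, 8, -8) + (1/3)·(-12, -9, 12) = (-9, 5, -4).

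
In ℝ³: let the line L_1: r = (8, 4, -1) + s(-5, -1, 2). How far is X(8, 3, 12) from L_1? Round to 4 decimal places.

Taking (8, 4, -1) on L_1 with direction v = (-5, -1, 2): w = X − (8, 4, -1) = (0, -1, 13), and w × v = (11, -65, -5).
Distance = |w × v| / |v| = √4371 / √30 ≈ 12.0706.

12.0706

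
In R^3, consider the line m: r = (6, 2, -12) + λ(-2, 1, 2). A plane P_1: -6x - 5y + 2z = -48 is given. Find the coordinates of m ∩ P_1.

Substitute r = (6, 2, -12) + t(-2, 1, 2) into the plane: -70 + 11t = -48, so t = 2.
Intersection: (6, 2, -12) + 2·(-2, 1, 2) = (2, 4, -8).

(2, 4, -8)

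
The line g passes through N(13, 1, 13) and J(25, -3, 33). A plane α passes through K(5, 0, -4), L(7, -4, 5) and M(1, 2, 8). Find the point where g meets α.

(1, 5, -7)

A direction vector for g is J − N = (12, -4, 20).
KL = (2, -4, 9), KM = (-4, 2, 12); a normal to α is KL × KM = (-66, -60, -12).
Using K: α has equation -66x - 60y - 12z = -282.
Substitute r = (13, 1, 13) + t(12, -4, 20) into the plane: -1074 + (-792)t = -282, so t = -1.
Intersection: (13, 1, 13) + (-1)·(12, -4, 20) = (1, 5, -7).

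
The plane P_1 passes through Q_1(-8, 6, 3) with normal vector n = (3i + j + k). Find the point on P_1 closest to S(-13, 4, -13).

(-4, 7, -10)

P_1: n·r = n·Q_1 gives 3x + y + z = -15.
Foot = S − λn with λ = (n·S − d)/|n|² = (-48 − (-15))/11 = -3.
Foot = (-13, 4, -13) − (-3)·(3, 1, 1) = (-4, 7, -10).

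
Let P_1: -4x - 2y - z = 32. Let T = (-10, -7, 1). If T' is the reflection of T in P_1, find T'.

(-2, -3, 3)

λ = (n·T − d)/|n|² = (53 − 32)/21 = 1.
Reflection = T − 2λn = (-10, -7, 1) − 2·(-4, -2, -1) = (-2, -3, 3).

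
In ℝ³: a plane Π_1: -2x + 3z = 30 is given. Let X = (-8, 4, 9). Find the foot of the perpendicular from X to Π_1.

(-6, 4, 6)

Foot = X − λn with λ = (n·X − d)/|n|² = (43 − 30)/13 = 1.
Foot = (-8, 4, 9) − 1·(-2, 0, 3) = (-6, 4, 6).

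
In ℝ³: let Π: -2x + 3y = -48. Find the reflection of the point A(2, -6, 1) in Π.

(10, -18, 1)

λ = (n·A − d)/|n|² = (-22 − (-48))/13 = 2.
Reflection = A − 2λn = (2, -6, 1) − 4·(-2, 3, 0) = (10, -18, 1).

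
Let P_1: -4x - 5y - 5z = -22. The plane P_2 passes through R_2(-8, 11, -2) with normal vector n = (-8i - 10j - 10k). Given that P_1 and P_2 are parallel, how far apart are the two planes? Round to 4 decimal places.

1.1078

P_2: n·r = n·R_2 gives -8x - 10y - 10z = -26.
Rescale P_2 by 1/2: -4x - 5y - 5z = -13. Then distance = |-22 − (-13)| / √66 ≈ 1.1078.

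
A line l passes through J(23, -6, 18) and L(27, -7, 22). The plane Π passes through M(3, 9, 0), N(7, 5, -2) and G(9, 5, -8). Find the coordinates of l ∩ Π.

(11, -3, 6)

A direction vector for l is L − J = (4, -1, 4).
MN = (4, -4, -2), MG = (6, -4, -8); a normal to Π is MN × MG = (24, 20, 8).
Using M: Π has equation 24x + 20y + 8z = 252.
Substitute r = (23, -6, 18) + t(4, -1, 4) into the plane: 576 + 108t = 252, so t = -3.
Intersection: (23, -6, 18) + (-3)·(4, -1, 4) = (11, -3, 6).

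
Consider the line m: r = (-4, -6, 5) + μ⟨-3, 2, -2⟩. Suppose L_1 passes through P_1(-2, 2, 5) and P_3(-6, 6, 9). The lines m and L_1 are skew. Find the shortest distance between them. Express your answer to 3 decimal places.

7.407

A direction vector for L_1 is P_3 − P_1 = (-4, 4, 4).
Common perpendicular direction n = (-3, 2, -2) × (-4, 4, 4) = (16, 20, -4).
With w = (-2, 2, 5) − (-4, -6, 5) = (2, 8, 0), w · n = 192.
Distance = |w · n| / |n| = |192| / √672 ≈ 7.407.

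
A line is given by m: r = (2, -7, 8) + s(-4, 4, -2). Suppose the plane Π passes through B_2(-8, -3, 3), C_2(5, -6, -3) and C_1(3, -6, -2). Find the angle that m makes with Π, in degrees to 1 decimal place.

B_2C_2 = (13, -3, -6), B_2C_1 = (11, -3, -5); a normal to Π is B_2C_2 × B_2C_1 = (-3, -1, -6).
Using B_2: Π has equation -3x - y - 6z = 9.
sin θ = |n·v| / (|n||v|) = |20| / (√46 · √36) = 0.49147.
θ ≈ 29.4°.

29.4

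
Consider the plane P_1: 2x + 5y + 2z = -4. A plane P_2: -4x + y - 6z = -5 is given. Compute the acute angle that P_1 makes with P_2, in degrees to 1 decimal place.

69.0

cos θ = |n₁·n₂| / (|n₁||n₂|) = |-15| / (√33 · √53).
θ = arccos(0.35867) ≈ 69.0°.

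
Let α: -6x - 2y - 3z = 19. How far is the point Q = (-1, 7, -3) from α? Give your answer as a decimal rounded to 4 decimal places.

2.5714

n·Q − d = (-6)·(-1) + (-2)·(7) + (-3)·(-3) − 19 = -18; |n| = √49.
Distance = |-18| / √49 = 18/√49 ≈ 2.5714.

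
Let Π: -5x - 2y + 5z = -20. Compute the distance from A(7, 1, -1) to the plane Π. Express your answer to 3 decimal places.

2.994

n·A − d = (-5)·(7) + (-2)·(1) + (5)·(-1) − (-20) = -22; |n| = √54.
Distance = |-22| / √54 = 22/√54 ≈ 2.994.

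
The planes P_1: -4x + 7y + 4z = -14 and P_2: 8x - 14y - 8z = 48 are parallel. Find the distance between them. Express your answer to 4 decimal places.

1.1111

Rescale P_2 by 1/(-2): -4x + 7y + 4z = -24. Then distance = |-14 − (-24)| / √81 ≈ 1.1111.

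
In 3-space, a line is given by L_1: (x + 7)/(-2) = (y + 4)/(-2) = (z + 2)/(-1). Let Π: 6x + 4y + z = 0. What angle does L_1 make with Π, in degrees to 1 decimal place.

L_1 has direction (-2, -2, -1) through (-7, -4, -2).
sin θ = |n·v| / (|n||v|) = |-21| / (√53 · √9) = 0.96152.
θ ≈ 74.1°.

74.1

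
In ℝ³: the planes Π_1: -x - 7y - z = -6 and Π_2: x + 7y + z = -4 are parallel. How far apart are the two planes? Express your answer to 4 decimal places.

1.4003

Rescale Π_2 by 1/(-1): -x - 7y - z = 4. Then distance = |-6 − 4| / √51 ≈ 1.4003.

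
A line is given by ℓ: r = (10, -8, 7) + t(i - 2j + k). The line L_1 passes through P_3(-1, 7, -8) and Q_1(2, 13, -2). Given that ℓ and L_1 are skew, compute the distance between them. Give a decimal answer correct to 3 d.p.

A direction vector for L_1 is Q_1 − P_3 = (3, 6, 6).
Common perpendicular direction n = (1, -2, 1) × (3, 6, 6) = (-18, -3, 12).
With w = (-1, 7, -8) − (10, -8, 7) = (-11, 15, -15), w · n = -27.
Distance = |w · n| / |n| = |-27| / √477 ≈ 1.236.

1.236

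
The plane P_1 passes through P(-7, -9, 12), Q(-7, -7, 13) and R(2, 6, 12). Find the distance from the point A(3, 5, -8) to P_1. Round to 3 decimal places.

13.387

PQ = (0, 2, 1), PR = (9, 15, 0); a normal to P_1 is PQ × PR = (-15, 9, -18).
Using P: P_1 has equation -15x + 9y - 18z = -192.
n·A − d = (-15)·(3) + (9)·(5) + (-18)·(-8) − (-192) = 336; |n| = √630.
Distance = |336| / √630 = 336/√630 ≈ 13.387.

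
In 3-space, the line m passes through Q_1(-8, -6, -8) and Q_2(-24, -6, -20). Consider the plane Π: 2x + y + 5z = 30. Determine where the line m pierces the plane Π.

A direction vector for m is Q_2 − Q_1 = (-16, 0, -12).
Substitute r = (-8, -6, -8) + t(-16, 0, -12) into the plane: -62 + (-92)t = 30, so t = -1.
Intersection: (-8, -6, -8) + (-1)·(-16, 0, -12) = (8, -6, 4).

(8, -6, 4)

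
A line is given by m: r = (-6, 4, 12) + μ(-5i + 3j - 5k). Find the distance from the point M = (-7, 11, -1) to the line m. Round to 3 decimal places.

8.868

Taking (-6, 4, 12) on m with direction v = (-5, 3, -5): w = M − (-6, 4, 12) = (-1, 7, -13), and w × v = (4, 60, 32).
Distance = |w × v| / |v| = √4640 / √59 ≈ 8.868.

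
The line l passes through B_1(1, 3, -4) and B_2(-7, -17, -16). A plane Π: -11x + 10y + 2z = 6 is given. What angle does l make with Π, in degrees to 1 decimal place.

A direction vector for l is B_2 − B_1 = (-8, -20, -12).
sin θ = |n·v| / (|n||v|) = |-136| / (√225 · √608) = 0.36770.
θ ≈ 21.6°.

21.6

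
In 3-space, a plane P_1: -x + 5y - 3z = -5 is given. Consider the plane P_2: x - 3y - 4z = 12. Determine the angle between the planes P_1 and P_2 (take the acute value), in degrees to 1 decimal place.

82.4

cos θ = |n₁·n₂| / (|n₁||n₂|) = |-4| / (√35 · √26).
θ = arccos(0.13260) ≈ 82.4°.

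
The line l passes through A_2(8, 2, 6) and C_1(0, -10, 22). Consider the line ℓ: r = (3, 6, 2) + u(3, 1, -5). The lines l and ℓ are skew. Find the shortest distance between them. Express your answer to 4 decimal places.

5.6857

A direction vector for l is C_1 − A_2 = (-8, -12, 16).
Common perpendicular direction n = (-8, -12, 16) × (3, 1, -5) = (44, 8, 28).
With w = (3, 6, 2) − (8, 2, 6) = (-5, 4, -4), w · n = -300.
Distance = |w · n| / |n| = |-300| / √2784 ≈ 5.6857.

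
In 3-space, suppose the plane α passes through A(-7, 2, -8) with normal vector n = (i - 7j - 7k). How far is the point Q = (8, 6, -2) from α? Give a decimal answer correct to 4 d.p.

5.5277

α: n·r = n·A gives x - 7y - 7z = 35.
n·Q − d = (1)·(8) + (-7)·(6) + (-7)·(-2) − 35 = -55; |n| = √99.
Distance = |-55| / √99 = 55/√99 ≈ 5.5277.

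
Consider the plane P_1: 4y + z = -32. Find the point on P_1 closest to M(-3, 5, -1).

(-3, -7, -4)

Foot = M − λn with λ = (n·M − d)/|n|² = (19 − (-32))/17 = 3.
Foot = (-3, 5, -1) − 3·(0, 4, 1) = (-3, -7, -4).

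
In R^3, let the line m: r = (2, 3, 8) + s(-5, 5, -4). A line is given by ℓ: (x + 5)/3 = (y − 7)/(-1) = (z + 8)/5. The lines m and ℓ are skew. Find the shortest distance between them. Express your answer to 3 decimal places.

ℓ has direction (3, -1, 5) through (-5, 7, -8).
Common perpendicular direction n = (-5, 5, -4) × (3, -1, 5) = (21, 13, -10).
With w = (-5, 7, -8) − (2, 3, 8) = (-7, 4, -16), w · n = 65.
Distance = |w · n| / |n| = |65| / √710 ≈ 2.439.

2.439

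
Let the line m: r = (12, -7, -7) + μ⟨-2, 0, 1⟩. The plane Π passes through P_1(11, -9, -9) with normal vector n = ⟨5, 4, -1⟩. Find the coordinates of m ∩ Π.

Π: n·r = n·P_1 gives 5x + 4y - z = 28.
Substitute r = (12, -7, -7) + t(-2, 0, 1) into the plane: 39 + (-11)t = 28, so t = 1.
Intersection: (12, -7, -7) + 1·(-2, 0, 1) = (10, -7, -6).

(10, -7, -6)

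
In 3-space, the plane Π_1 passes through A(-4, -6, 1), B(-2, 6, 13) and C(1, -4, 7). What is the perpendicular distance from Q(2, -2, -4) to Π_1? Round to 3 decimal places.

AB = (2, 12, 12), AC = (5, 2, 6); a normal to Π_1 is AB × AC = (48, 48, -56).
Using A: Π_1 has equation 48x + 48y - 56z = -536.
n·Q − d = (48)·(2) + (48)·(-2) + (-56)·(-4) − (-536) = 760; |n| = √7744.
Distance = |760| / √7744 = 760/√7744 ≈ 8.636.

8.636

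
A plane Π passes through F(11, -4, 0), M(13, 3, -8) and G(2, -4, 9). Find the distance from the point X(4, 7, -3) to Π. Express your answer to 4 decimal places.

FM = (2, 7, -8), FG = (-9, 0, 9); a normal to Π is FM × FG = (63, 54, 63).
Using F: Π has equation 63x + 54y + 63z = 477.
n·X − d = (63)·(4) + (54)·(7) + (63)·(-3) − 477 = -36; |n| = √10854.
Distance = |-36| / √10854 = 36/√10854 ≈ 0.3455.

0.3455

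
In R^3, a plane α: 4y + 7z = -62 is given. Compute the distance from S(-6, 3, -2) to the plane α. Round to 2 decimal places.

n·S − d = (0)·(-6) + (4)·(3) + (7)·(-2) − (-62) = 60; |n| = √65.
Distance = |60| / √65 = 60/√65 ≈ 7.44.

7.44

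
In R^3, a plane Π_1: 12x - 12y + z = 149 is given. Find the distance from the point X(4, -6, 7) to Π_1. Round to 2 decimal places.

1.29

n·X − d = (12)·(4) + (-12)·(-6) + (1)·(7) − 149 = -22; |n| = √289.
Distance = |-22| / √289 = 22/√289 ≈ 1.29.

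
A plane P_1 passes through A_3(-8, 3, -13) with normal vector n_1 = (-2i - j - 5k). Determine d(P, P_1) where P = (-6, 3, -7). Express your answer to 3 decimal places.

P_1: n_1·r = n_1·A_3 gives -2x - y - 5z = 78.
n·P − d = (-2)·(-6) + (-1)·(3) + (-5)·(-7) − 78 = -34; |n| = √30.
Distance = |-34| / √30 = 34/√30 ≈ 6.208.

6.208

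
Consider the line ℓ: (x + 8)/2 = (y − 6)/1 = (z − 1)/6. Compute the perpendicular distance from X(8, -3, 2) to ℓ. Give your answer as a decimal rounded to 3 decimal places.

ℓ has direction (2, 1, 6) through (-8, 6, 1).
Taking (-8, 6, 1) on ℓ with direction v = (2, 1, 6): w = X − (-8, 6, 1) = (16, -9, 1), and w × v = (-55, -94, 34).
Distance = |w × v| / |v| = √13017 / √41 ≈ 17.818.

17.818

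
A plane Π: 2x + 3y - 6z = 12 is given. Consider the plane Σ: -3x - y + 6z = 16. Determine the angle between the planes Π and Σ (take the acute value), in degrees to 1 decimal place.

cos θ = |n₁·n₂| / (|n₁||n₂|) = |-45| / (√49 · √46).
θ = arccos(0.94784) ≈ 18.6°.

18.6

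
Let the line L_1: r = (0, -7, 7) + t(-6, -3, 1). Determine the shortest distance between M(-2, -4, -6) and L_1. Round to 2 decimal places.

13.41

Taking (0, -7, 7) on L_1 with direction v = (-6, -3, 1): w = M − (0, -7, 7) = (-2, 3, -13), and w × v = (-36, 80, 24).
Distance = |w × v| / |v| = √8272 / √46 ≈ 13.41.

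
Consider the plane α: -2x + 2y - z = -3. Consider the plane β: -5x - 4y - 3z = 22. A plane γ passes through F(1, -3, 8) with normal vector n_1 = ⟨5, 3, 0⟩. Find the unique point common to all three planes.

γ: n_1·r = n_1·F gives 5x + 3y = -4.
Solving the 3×3 linear system -2x + 2y - z = -3, -5x - 4y - 3z = 22, 5x + 3y = -4 (e.g. by elimination or Cramer's rule, determinant = -53) gives (1, -3, -5).

(1, -3, -5)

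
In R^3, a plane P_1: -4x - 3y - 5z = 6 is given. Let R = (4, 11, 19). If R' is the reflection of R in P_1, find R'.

(-20, -7, -11)

λ = (n·R − d)/|n|² = (-144 − 6)/50 = -3.
Reflection = R − 2λn = (4, 11, 19) − (-6)·(-4, -3, -5) = (-20, -7, -11).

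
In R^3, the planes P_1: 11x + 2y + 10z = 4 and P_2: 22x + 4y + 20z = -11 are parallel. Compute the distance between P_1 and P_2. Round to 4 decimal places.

0.6333

Rescale P_2 by 1/2: 11x + 2y + 10z = -11/2. Then distance = |4 − (-11/2)| / √225 ≈ 0.6333.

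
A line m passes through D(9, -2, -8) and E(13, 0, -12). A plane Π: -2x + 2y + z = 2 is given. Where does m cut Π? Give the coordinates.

(-7, -10, 8)

A direction vector for m is E − D = (4, 2, -4).
Substitute r = (9, -2, -8) + t(4, 2, -4) into the plane: -30 + (-8)t = 2, so t = -4.
Intersection: (9, -2, -8) + (-4)·(4, 2, -4) = (-7, -10, 8).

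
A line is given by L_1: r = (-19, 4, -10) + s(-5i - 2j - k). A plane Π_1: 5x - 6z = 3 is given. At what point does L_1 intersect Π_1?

Substitute r = (-19, 4, -10) + t(-5, -2, -1) into the plane: -35 + (-19)t = 3, so t = -2.
Intersection: (-19, 4, -10) + (-2)·(-5, -2, -1) = (-9, 8, -8).

(-9, 8, -8)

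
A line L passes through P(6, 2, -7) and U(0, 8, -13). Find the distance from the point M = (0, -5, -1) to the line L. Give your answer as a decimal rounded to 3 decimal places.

A direction vector for L is U − P = (-6, 6, -6).
Taking (6, 2, -7) on L with direction v = (-6, 6, -6): w = M − (6, 2, -7) = (-6, -7, 6), and w × v = (6, -72, -78).
Distance = |w × v| / |v| = √11304 / √108 ≈ 10.231.

10.231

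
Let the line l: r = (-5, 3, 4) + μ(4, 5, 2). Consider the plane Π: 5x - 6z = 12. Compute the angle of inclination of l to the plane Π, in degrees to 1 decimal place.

sin θ = |n·v| / (|n||v|) = |8| / (√61 · √45) = 0.15269.
θ ≈ 8.8°.

8.8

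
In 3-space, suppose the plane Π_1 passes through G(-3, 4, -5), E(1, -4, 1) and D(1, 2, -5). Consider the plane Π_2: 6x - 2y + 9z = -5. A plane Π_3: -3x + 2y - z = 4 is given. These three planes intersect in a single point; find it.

(-3, -2, 1)

GE = (4, -8, 6), GD = (4, -2, 0); a normal to Π_1 is GE × GD = (12, 24, 24).
Using G: Π_1 has equation 12x + 24y + 24z = -60.
Solving the 3×3 linear system 12x + 24y + 24z = -60, 6x - 2y + 9z = -5, -3x + 2y - z = 4 (e.g. by elimination or Cramer's rule, determinant = -552) gives (-3, -2, 1).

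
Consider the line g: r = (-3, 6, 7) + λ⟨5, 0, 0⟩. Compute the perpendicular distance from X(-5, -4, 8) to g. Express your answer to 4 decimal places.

Taking (-3, 6, 7) on g with direction v = (5, 0, 0): w = X − (-3, 6, 7) = (-2, -10, 1), and w × v = (0, 5, 50).
Distance = |w × v| / |v| = √2525 / √25 ≈ 10.0499.

10.0499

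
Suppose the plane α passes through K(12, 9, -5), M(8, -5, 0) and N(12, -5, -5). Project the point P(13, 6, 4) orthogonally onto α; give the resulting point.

KM = (-4, -14, 5), KN = (0, -14, 0); a normal to α is KM × KN = (70, 0, 56).
Using K: α has equation 70x + 56z = 560.
Foot = P − λn with λ = (n·P − d)/|n|² = (1134 − 560)/8036 = 1/14.
Foot = (13, 6, 4) − (1/14)·(70, 0, 56) = (8, 6, 0).

(8, 6, 0)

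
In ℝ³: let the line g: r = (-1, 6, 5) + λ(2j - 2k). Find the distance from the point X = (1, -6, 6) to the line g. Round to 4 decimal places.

8.0312

Taking (-1, 6, 5) on g with direction v = (0, 2, -2): w = X − (-1, 6, 5) = (2, -12, 1), and w × v = (22, 4, 4).
Distance = |w × v| / |v| = √516 / √8 ≈ 8.0312.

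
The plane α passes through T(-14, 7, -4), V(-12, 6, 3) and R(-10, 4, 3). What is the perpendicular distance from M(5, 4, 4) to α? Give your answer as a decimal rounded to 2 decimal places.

TV = (2, -1, 7), TR = (4, -3, 7); a normal to α is TV × TR = (14, 14, -2).
Using T: α has equation 14x + 14y - 2z = -90.
n·M − d = (14)·(5) + (14)·(4) + (-2)·(4) − (-90) = 208; |n| = √396.
Distance = |208| / √396 = 208/√396 ≈ 10.45.

10.45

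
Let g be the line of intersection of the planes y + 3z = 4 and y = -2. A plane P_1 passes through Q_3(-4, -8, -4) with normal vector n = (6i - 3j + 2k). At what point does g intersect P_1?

Direction of g: (0, 1, 3) × (0, 1, 0) = (-3, 0, 0).
A point on g: solving the two plane equations with x = 9 gives (9, -2, 2).
P_1: n·r = n·Q_3 gives 6x - 3y + 2z = -8.
Substitute r = (9, -2, 2) + t(-3, 0, 0) into the plane: 64 + (-18)t = -8, so t = 4.
Intersection: (9, -2, 2) + 4·(-3, 0, 0) = (-3, -2, 2).

(-3, -2, 2)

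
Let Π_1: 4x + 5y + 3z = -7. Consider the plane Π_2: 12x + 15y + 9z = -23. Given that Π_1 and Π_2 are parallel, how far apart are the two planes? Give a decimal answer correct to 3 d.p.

Rescale Π_2 by 1/3: 4x + 5y + 3z = -23/3. Then distance = |-7 − (-23/3)| / √50 ≈ 0.094.

0.094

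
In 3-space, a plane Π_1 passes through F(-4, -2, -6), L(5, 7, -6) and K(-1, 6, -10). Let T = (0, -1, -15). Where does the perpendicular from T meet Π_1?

FL = (9, 9, 0), FK = (3, 8, -4); a normal to Π_1 is FL × FK = (-36, 36, 45).
Using F: Π_1 has equation -36x + 36y + 45z = -198.
Foot = T − λn with λ = (n·T − d)/|n|² = (-711 − (-198))/4617 = -1/9.
Foot = (0, -1, -15) − (-1/9)·(-36, 36, 45) = (-4, 3, -10).

(-4, 3, -10)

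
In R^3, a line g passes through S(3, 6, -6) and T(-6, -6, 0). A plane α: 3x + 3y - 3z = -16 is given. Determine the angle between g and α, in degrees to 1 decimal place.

74.8

A direction vector for g is T − S = (-9, -12, 6).
sin θ = |n·v| / (|n||v|) = |-81| / (√27 · √261) = 0.96490.
θ ≈ 74.8°.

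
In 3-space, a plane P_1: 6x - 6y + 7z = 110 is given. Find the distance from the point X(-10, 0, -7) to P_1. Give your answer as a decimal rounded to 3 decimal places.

19.909

n·X − d = (6)·(-10) + (-6)·(0) + (7)·(-7) − 110 = -219; |n| = √121.
Distance = |-219| / √121 = 219/√121 ≈ 19.909.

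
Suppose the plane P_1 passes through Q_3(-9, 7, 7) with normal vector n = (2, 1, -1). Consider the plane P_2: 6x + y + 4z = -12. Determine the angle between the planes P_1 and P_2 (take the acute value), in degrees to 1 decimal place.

59.7

P_1: n·r = n·Q_3 gives 2x + y - z = -18.
cos θ = |n₁·n₂| / (|n₁||n₂|) = |9| / (√6 · √53).
θ = arccos(0.50469) ≈ 59.7°.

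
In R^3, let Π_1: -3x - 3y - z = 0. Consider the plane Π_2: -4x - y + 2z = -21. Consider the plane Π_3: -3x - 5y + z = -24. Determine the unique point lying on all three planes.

Solving the 3×3 linear system -3x - 3y - z = 0, -4x - y + 2z = -21, -3x - 5y + z = -24 (e.g. by elimination or Cramer's rule, determinant = -38) gives (0, 3, -9).

(0, 3, -9)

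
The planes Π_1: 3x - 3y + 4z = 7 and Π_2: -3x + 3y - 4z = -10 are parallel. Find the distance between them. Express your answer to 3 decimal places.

0.514

Rescale Π_2 by 1/(-1): 3x - 3y + 4z = 10. Then distance = |7 − 10| / √34 ≈ 0.514.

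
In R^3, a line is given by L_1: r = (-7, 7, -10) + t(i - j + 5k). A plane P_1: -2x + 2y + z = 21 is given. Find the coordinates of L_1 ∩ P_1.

Substitute r = (-7, 7, -10) + t(1, -1, 5) into the plane: 18 + 1t = 21, so t = 3.
Intersection: (-7, 7, -10) + 3·(1, -1, 5) = (-4, 4, 5).

(-4, 4, 5)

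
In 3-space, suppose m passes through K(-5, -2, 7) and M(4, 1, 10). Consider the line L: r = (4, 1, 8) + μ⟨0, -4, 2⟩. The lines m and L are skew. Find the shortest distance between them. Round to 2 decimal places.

A direction vector for m is M − K = (9, 3, 3).
Common perpendicular direction n = (9, 3, 3) × (0, -4, 2) = (18, -18, -36).
With w = (4, 1, 8) − (-5, -2, 7) = (9, 3, 1), w · n = 72.
Distance = |w · n| / |n| = |72| / √1944 ≈ 1.63.

1.63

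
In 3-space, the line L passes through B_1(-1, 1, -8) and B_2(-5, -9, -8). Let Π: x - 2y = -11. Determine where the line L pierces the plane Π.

(1, 6, -8)

A direction vector for L is B_2 − B_1 = (-4, -10, 0).
Substitute r = (-1, 1, -8) + t(-4, -10, 0) into the plane: -3 + 16t = -11, so t = -1/2.
Intersection: (-1, 1, -8) + (-1/2)·(-4, -10, 0) = (1, 6, -8).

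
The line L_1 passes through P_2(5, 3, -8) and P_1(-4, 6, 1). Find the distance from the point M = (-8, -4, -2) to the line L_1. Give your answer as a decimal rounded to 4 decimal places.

11.0644

A direction vector for L_1 is P_1 − P_2 = (-9, 3, 9).
Taking (5, 3, -8) on L_1 with direction v = (-9, 3, 9): w = M − (5, 3, -8) = (-13, -7, 6), and w × v = (-81, 63, -102).
Distance = |w × v| / |v| = √20934 / √171 ≈ 11.0644.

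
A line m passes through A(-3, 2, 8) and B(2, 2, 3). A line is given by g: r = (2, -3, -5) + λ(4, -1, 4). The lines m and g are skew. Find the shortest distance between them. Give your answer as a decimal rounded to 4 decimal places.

5.9084

A direction vector for m is B − A = (5, 0, -5).
Common perpendicular direction n = (5, 0, -5) × (4, -1, 4) = (-5, -40, -5).
With w = (2, -3, -5) − (-3, 2, 8) = (5, -5, -13), w · n = 240.
Distance = |w · n| / |n| = |240| / √1650 ≈ 5.9084.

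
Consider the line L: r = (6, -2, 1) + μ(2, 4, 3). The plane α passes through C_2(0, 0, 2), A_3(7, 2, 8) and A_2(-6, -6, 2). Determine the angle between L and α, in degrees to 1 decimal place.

30.6

C_2A_3 = (7, 2, 6), C_2A_2 = (-6, -6, 0); a normal to α is C_2A_3 × C_2A_2 = (36, -36, -30).
Using C_2: α has equation 36x - 36y - 30z = -60.
sin θ = |n·v| / (|n||v|) = |-162| / (√3492 · √29) = 0.50907.
θ ≈ 30.6°.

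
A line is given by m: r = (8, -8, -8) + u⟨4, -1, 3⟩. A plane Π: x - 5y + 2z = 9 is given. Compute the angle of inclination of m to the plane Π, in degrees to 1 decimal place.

32.5

sin θ = |n·v| / (|n||v|) = |15| / (√30 · √26) = 0.53709.
θ ≈ 32.5°.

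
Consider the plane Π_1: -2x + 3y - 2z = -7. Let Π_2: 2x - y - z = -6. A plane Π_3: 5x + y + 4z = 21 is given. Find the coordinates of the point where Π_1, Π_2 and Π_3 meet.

(0, 1, 5)

Solving the 3×3 linear system -2x + 3y - 2z = -7, 2x - y - z = -6, 5x + y + 4z = 21 (e.g. by elimination or Cramer's rule, determinant = -47) gives (0, 1, 5).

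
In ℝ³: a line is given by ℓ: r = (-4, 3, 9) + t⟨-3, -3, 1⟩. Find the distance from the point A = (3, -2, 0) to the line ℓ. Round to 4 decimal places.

Taking (-4, 3, 9) on ℓ with direction v = (-3, -3, 1): w = A − (-4, 3, 9) = (7, -5, -9), and w × v = (-32, 20, -36).
Distance = |w × v| / |v| = √2720 / √19 ≈ 11.9649.

11.9649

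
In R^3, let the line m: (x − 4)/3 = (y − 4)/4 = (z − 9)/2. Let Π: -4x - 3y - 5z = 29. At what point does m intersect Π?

m has direction (3, 4, 2) through (4, 4, 9).
Substitute r = (4, 4, 9) + t(3, 4, 2) into the plane: -73 + (-34)t = 29, so t = -3.
Intersection: (4, 4, 9) + (-3)·(3, 4, 2) = (-5, -8, 3).

(-5, -8, 3)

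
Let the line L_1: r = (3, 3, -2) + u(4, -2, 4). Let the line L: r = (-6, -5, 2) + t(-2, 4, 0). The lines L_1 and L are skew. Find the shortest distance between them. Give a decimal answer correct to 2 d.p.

Common perpendicular direction n = (4, -2, 4) × (-2, 4, 0) = (-16, -8, 12).
With w = (-6, -5, 2) − (3, 3, -2) = (-9, -8, 4), w · n = 256.
Distance = |w · n| / |n| = |256| / √464 ≈ 11.88.

11.88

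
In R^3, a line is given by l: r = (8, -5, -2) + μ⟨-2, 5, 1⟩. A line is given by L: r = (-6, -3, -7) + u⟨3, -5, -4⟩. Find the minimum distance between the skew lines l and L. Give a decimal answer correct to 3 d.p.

13.568

Common perpendicular direction n = (-2, 5, 1) × (3, -5, -4) = (-15, -5, -5).
With w = (-6, -3, -7) − (8, -5, -2) = (-14, 2, -5), w · n = 225.
Distance = |w · n| / |n| = |225| / √275 ≈ 13.568.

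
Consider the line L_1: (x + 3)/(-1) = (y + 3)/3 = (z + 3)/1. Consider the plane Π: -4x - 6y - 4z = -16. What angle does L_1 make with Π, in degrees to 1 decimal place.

L_1 has direction (-1, 3, 1) through (-3, -3, -3).
sin θ = |n·v| / (|n||v|) = |-18| / (√68 · √11) = 0.65815.
θ ≈ 41.2°.

41.2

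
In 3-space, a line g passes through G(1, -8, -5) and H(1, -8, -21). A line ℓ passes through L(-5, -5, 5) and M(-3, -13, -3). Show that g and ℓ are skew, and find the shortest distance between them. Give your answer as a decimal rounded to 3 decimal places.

A direction vector for g is H − G = (0, 0, -16).
A direction vector for ℓ is M − L = (2, -8, -8).
Common perpendicular direction n = (0, 0, -16) × (2, -8, -8) = (-128, -32, 0).
With w = (-5, -5, 5) − (1, -8, -5) = (-6, 3, 10), w · n = 672.
Since n ≠ 0 the lines are not parallel, and w · n = 672 ≠ 0 so they do not intersect; hence they are skew.
Distance = |w · n| / |n| = |672| / √17408 ≈ 5.093.

5.093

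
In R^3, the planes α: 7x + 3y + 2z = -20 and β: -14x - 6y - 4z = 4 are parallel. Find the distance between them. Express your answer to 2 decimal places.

Rescale β by 1/(-2): 7x + 3y + 2z = -2. Then distance = |-20 − (-2)| / √62 ≈ 2.29.

2.29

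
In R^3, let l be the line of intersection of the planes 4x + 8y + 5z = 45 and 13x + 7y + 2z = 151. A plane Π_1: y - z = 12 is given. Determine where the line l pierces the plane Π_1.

(10, 5, -7)

Direction of l: (4, 8, 5) × (13, 7, 2) = (-19, 57, -76).
A point on l: solving the two plane equations with x = 14 gives (14, -7, 9).
Substitute r = (14, -7, 9) + t(-19, 57, -76) into the plane: -16 + 133t = 12, so t = 4/19.
Intersection: (14, -7, 9) + (4/19)·(-19, 57, -76) = (10, 5, -7).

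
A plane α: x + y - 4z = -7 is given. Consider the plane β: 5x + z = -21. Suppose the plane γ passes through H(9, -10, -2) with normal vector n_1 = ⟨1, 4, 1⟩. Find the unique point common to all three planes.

γ: n_1·r = n_1·H gives x + 4y + z = -33.
Solving the 3×3 linear system x + y - 4z = -7, 5x + z = -21, x + 4y + z = -33 (e.g. by elimination or Cramer's rule, determinant = -88) gives (-4, -7, -1).

(-4, -7, -1)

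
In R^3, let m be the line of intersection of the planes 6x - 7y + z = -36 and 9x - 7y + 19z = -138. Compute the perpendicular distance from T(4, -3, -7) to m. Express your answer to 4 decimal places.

8.3357

Direction of m: (6, -7, 1) × (9, -7, 19) = (-126, -105, 21).
A point on m: solving the two plane equations with x = 2 gives (2, 6, -6).
Taking (2, 6, -6) on m with direction v = (-126, -105, 21): w = T − (2, 6, -6) = (2, -9, -1), and w × v = (-294, 84, -1344).
Distance = |w × v| / |v| = √1899828 / √27342 ≈ 8.3357.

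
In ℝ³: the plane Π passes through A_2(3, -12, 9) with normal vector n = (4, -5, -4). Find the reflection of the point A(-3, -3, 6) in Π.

Π: n·r = n·A_2 gives 4x - 5y - 4z = 36.
λ = (n·A − d)/|n|² = (-21 − 36)/57 = -1.
Reflection = A − 2λn = (-3, -3, 6) − (-2)·(4, -5, -4) = (5, -13, -2).

(5, -13, -2)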